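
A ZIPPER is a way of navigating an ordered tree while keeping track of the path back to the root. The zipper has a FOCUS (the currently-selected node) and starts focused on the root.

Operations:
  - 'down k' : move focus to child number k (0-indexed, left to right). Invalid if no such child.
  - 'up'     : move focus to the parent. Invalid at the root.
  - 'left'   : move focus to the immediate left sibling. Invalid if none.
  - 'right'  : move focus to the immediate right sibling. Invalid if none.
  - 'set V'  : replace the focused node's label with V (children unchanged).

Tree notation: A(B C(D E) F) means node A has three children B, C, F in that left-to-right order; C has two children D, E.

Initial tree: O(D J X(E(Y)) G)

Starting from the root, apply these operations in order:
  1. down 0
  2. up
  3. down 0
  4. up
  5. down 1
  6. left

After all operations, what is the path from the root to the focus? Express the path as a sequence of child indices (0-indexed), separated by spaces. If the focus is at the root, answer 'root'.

Step 1 (down 0): focus=D path=0 depth=1 children=[] left=[] right=['J', 'X', 'G'] parent=O
Step 2 (up): focus=O path=root depth=0 children=['D', 'J', 'X', 'G'] (at root)
Step 3 (down 0): focus=D path=0 depth=1 children=[] left=[] right=['J', 'X', 'G'] parent=O
Step 4 (up): focus=O path=root depth=0 children=['D', 'J', 'X', 'G'] (at root)
Step 5 (down 1): focus=J path=1 depth=1 children=[] left=['D'] right=['X', 'G'] parent=O
Step 6 (left): focus=D path=0 depth=1 children=[] left=[] right=['J', 'X', 'G'] parent=O

Answer: 0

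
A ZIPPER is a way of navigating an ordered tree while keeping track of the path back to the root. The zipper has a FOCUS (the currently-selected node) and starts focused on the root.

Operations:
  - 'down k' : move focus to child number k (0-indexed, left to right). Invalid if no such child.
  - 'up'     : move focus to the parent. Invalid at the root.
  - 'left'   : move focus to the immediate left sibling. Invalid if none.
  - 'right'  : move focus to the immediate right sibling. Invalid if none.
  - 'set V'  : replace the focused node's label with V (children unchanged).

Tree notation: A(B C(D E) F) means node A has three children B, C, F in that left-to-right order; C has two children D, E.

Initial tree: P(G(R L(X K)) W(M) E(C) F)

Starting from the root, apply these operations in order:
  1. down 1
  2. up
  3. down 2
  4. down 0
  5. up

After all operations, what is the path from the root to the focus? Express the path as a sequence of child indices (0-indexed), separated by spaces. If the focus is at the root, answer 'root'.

Step 1 (down 1): focus=W path=1 depth=1 children=['M'] left=['G'] right=['E', 'F'] parent=P
Step 2 (up): focus=P path=root depth=0 children=['G', 'W', 'E', 'F'] (at root)
Step 3 (down 2): focus=E path=2 depth=1 children=['C'] left=['G', 'W'] right=['F'] parent=P
Step 4 (down 0): focus=C path=2/0 depth=2 children=[] left=[] right=[] parent=E
Step 5 (up): focus=E path=2 depth=1 children=['C'] left=['G', 'W'] right=['F'] parent=P

Answer: 2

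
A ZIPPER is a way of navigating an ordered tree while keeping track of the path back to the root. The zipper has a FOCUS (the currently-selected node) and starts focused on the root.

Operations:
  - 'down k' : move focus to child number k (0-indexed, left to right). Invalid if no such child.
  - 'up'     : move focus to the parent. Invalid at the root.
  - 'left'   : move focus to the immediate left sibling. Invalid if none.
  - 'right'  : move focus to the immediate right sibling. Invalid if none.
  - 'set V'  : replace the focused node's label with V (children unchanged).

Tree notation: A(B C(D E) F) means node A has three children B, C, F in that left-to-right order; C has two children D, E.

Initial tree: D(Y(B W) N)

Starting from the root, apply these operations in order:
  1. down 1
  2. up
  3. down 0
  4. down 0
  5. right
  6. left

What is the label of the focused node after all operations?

Step 1 (down 1): focus=N path=1 depth=1 children=[] left=['Y'] right=[] parent=D
Step 2 (up): focus=D path=root depth=0 children=['Y', 'N'] (at root)
Step 3 (down 0): focus=Y path=0 depth=1 children=['B', 'W'] left=[] right=['N'] parent=D
Step 4 (down 0): focus=B path=0/0 depth=2 children=[] left=[] right=['W'] parent=Y
Step 5 (right): focus=W path=0/1 depth=2 children=[] left=['B'] right=[] parent=Y
Step 6 (left): focus=B path=0/0 depth=2 children=[] left=[] right=['W'] parent=Y

Answer: B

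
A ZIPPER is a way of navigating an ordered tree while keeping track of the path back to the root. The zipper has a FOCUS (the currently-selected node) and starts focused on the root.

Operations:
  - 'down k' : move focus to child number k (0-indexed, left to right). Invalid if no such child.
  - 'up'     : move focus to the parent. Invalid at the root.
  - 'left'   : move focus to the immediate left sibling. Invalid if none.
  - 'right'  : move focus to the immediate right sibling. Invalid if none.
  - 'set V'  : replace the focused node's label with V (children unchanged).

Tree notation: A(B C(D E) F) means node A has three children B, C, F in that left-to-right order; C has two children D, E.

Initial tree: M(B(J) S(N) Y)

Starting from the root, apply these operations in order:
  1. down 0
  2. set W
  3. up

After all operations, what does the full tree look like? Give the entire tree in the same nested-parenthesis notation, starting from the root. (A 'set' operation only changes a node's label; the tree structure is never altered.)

Answer: M(W(J) S(N) Y)

Derivation:
Step 1 (down 0): focus=B path=0 depth=1 children=['J'] left=[] right=['S', 'Y'] parent=M
Step 2 (set W): focus=W path=0 depth=1 children=['J'] left=[] right=['S', 'Y'] parent=M
Step 3 (up): focus=M path=root depth=0 children=['W', 'S', 'Y'] (at root)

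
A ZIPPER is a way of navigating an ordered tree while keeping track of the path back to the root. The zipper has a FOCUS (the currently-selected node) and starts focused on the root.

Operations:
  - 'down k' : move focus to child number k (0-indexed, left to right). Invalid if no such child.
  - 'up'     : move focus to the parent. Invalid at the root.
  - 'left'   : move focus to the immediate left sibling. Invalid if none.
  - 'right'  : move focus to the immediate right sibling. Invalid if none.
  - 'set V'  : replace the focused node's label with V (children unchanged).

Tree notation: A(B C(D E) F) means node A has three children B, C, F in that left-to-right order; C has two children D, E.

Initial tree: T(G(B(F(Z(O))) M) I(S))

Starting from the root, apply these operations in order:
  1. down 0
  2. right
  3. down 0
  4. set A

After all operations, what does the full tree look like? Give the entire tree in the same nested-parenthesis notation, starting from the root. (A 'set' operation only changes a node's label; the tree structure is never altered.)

Answer: T(G(B(F(Z(O))) M) I(A))

Derivation:
Step 1 (down 0): focus=G path=0 depth=1 children=['B', 'M'] left=[] right=['I'] parent=T
Step 2 (right): focus=I path=1 depth=1 children=['S'] left=['G'] right=[] parent=T
Step 3 (down 0): focus=S path=1/0 depth=2 children=[] left=[] right=[] parent=I
Step 4 (set A): focus=A path=1/0 depth=2 children=[] left=[] right=[] parent=I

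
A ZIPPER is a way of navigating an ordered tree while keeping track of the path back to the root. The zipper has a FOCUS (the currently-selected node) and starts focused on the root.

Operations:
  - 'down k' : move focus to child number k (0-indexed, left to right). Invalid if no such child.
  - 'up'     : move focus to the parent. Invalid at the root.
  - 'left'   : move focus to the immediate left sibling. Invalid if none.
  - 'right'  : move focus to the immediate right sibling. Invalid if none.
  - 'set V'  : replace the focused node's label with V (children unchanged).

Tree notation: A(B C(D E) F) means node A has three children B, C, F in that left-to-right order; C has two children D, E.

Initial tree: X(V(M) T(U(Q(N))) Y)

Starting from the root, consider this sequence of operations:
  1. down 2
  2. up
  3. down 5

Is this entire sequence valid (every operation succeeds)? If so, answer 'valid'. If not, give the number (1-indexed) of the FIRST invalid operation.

Step 1 (down 2): focus=Y path=2 depth=1 children=[] left=['V', 'T'] right=[] parent=X
Step 2 (up): focus=X path=root depth=0 children=['V', 'T', 'Y'] (at root)
Step 3 (down 5): INVALID

Answer: 3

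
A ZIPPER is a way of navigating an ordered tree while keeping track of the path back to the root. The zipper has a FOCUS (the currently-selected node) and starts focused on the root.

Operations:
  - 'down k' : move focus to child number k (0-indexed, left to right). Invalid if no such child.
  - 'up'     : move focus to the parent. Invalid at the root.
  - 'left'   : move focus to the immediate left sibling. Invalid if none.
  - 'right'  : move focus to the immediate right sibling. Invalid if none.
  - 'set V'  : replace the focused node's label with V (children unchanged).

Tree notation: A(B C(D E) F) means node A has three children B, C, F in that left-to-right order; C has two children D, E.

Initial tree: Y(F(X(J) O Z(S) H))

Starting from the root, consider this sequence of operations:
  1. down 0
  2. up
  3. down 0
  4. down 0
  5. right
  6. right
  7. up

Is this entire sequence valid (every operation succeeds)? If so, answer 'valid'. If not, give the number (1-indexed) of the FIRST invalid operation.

Answer: valid

Derivation:
Step 1 (down 0): focus=F path=0 depth=1 children=['X', 'O', 'Z', 'H'] left=[] right=[] parent=Y
Step 2 (up): focus=Y path=root depth=0 children=['F'] (at root)
Step 3 (down 0): focus=F path=0 depth=1 children=['X', 'O', 'Z', 'H'] left=[] right=[] parent=Y
Step 4 (down 0): focus=X path=0/0 depth=2 children=['J'] left=[] right=['O', 'Z', 'H'] parent=F
Step 5 (right): focus=O path=0/1 depth=2 children=[] left=['X'] right=['Z', 'H'] parent=F
Step 6 (right): focus=Z path=0/2 depth=2 children=['S'] left=['X', 'O'] right=['H'] parent=F
Step 7 (up): focus=F path=0 depth=1 children=['X', 'O', 'Z', 'H'] left=[] right=[] parent=Y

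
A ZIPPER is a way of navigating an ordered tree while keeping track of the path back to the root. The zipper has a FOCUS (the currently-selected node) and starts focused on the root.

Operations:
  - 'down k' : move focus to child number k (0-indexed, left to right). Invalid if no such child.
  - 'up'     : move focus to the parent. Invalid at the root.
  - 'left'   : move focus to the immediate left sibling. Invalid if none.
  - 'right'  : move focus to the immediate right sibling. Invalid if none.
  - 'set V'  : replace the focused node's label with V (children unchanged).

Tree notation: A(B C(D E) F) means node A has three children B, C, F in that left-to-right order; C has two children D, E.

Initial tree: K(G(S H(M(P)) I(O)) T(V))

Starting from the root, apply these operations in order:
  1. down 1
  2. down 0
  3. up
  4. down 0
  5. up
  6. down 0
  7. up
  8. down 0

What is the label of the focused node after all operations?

Step 1 (down 1): focus=T path=1 depth=1 children=['V'] left=['G'] right=[] parent=K
Step 2 (down 0): focus=V path=1/0 depth=2 children=[] left=[] right=[] parent=T
Step 3 (up): focus=T path=1 depth=1 children=['V'] left=['G'] right=[] parent=K
Step 4 (down 0): focus=V path=1/0 depth=2 children=[] left=[] right=[] parent=T
Step 5 (up): focus=T path=1 depth=1 children=['V'] left=['G'] right=[] parent=K
Step 6 (down 0): focus=V path=1/0 depth=2 children=[] left=[] right=[] parent=T
Step 7 (up): focus=T path=1 depth=1 children=['V'] left=['G'] right=[] parent=K
Step 8 (down 0): focus=V path=1/0 depth=2 children=[] left=[] right=[] parent=T

Answer: V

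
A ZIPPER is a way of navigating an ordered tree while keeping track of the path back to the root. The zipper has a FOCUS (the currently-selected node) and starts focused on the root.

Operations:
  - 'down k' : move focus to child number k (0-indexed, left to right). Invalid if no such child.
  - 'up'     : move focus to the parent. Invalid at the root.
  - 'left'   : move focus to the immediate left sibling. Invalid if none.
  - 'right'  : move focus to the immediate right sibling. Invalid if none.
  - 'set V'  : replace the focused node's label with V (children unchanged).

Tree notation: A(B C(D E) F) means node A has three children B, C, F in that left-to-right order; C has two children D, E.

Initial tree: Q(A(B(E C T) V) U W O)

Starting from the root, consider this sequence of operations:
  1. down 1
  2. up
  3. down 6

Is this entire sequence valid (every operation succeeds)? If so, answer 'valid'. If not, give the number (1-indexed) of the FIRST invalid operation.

Step 1 (down 1): focus=U path=1 depth=1 children=[] left=['A'] right=['W', 'O'] parent=Q
Step 2 (up): focus=Q path=root depth=0 children=['A', 'U', 'W', 'O'] (at root)
Step 3 (down 6): INVALID

Answer: 3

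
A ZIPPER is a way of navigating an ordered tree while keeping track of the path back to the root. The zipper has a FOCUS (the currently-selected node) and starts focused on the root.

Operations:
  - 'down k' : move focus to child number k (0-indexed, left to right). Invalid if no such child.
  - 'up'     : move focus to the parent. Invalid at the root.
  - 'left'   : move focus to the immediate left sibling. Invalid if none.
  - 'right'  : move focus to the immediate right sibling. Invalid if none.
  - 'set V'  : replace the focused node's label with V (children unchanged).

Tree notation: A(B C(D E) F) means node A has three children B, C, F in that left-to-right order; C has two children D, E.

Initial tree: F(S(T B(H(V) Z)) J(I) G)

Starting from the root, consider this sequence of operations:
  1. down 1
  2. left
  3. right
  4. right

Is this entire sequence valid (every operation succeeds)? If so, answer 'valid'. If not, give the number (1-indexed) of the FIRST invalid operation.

Answer: valid

Derivation:
Step 1 (down 1): focus=J path=1 depth=1 children=['I'] left=['S'] right=['G'] parent=F
Step 2 (left): focus=S path=0 depth=1 children=['T', 'B'] left=[] right=['J', 'G'] parent=F
Step 3 (right): focus=J path=1 depth=1 children=['I'] left=['S'] right=['G'] parent=F
Step 4 (right): focus=G path=2 depth=1 children=[] left=['S', 'J'] right=[] parent=F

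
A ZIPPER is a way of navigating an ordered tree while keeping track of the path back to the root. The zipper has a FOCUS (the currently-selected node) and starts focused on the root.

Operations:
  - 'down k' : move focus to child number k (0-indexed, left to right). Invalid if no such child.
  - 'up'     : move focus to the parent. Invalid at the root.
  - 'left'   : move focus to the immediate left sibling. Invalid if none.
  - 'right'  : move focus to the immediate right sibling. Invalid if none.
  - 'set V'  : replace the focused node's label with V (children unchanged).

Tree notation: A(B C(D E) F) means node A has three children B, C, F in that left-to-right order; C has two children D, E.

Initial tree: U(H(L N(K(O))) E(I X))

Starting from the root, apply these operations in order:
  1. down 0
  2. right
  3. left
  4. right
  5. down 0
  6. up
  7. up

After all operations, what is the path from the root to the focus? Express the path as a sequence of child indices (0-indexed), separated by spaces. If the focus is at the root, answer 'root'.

Step 1 (down 0): focus=H path=0 depth=1 children=['L', 'N'] left=[] right=['E'] parent=U
Step 2 (right): focus=E path=1 depth=1 children=['I', 'X'] left=['H'] right=[] parent=U
Step 3 (left): focus=H path=0 depth=1 children=['L', 'N'] left=[] right=['E'] parent=U
Step 4 (right): focus=E path=1 depth=1 children=['I', 'X'] left=['H'] right=[] parent=U
Step 5 (down 0): focus=I path=1/0 depth=2 children=[] left=[] right=['X'] parent=E
Step 6 (up): focus=E path=1 depth=1 children=['I', 'X'] left=['H'] right=[] parent=U
Step 7 (up): focus=U path=root depth=0 children=['H', 'E'] (at root)

Answer: root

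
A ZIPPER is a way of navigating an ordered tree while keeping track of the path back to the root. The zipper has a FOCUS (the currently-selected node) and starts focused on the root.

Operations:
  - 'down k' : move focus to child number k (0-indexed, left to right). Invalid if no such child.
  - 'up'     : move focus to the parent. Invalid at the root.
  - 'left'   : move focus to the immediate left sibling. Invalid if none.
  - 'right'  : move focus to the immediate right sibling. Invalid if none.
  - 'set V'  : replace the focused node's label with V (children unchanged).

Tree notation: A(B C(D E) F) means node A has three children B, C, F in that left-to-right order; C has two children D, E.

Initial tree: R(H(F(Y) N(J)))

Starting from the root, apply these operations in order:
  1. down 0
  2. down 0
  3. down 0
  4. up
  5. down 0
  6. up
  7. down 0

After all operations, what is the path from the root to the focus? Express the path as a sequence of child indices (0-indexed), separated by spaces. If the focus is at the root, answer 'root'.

Answer: 0 0 0

Derivation:
Step 1 (down 0): focus=H path=0 depth=1 children=['F', 'N'] left=[] right=[] parent=R
Step 2 (down 0): focus=F path=0/0 depth=2 children=['Y'] left=[] right=['N'] parent=H
Step 3 (down 0): focus=Y path=0/0/0 depth=3 children=[] left=[] right=[] parent=F
Step 4 (up): focus=F path=0/0 depth=2 children=['Y'] left=[] right=['N'] parent=H
Step 5 (down 0): focus=Y path=0/0/0 depth=3 children=[] left=[] right=[] parent=F
Step 6 (up): focus=F path=0/0 depth=2 children=['Y'] left=[] right=['N'] parent=H
Step 7 (down 0): focus=Y path=0/0/0 depth=3 children=[] left=[] right=[] parent=F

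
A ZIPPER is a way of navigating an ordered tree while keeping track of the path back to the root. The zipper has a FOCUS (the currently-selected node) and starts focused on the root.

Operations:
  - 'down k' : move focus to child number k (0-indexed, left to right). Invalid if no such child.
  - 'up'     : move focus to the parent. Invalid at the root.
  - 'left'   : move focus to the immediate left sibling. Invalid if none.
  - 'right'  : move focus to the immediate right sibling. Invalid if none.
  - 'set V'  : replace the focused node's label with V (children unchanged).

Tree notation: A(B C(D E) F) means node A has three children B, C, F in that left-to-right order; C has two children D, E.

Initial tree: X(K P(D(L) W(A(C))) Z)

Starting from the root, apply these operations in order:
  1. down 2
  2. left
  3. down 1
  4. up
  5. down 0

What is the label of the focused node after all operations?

Step 1 (down 2): focus=Z path=2 depth=1 children=[] left=['K', 'P'] right=[] parent=X
Step 2 (left): focus=P path=1 depth=1 children=['D', 'W'] left=['K'] right=['Z'] parent=X
Step 3 (down 1): focus=W path=1/1 depth=2 children=['A'] left=['D'] right=[] parent=P
Step 4 (up): focus=P path=1 depth=1 children=['D', 'W'] left=['K'] right=['Z'] parent=X
Step 5 (down 0): focus=D path=1/0 depth=2 children=['L'] left=[] right=['W'] parent=P

Answer: D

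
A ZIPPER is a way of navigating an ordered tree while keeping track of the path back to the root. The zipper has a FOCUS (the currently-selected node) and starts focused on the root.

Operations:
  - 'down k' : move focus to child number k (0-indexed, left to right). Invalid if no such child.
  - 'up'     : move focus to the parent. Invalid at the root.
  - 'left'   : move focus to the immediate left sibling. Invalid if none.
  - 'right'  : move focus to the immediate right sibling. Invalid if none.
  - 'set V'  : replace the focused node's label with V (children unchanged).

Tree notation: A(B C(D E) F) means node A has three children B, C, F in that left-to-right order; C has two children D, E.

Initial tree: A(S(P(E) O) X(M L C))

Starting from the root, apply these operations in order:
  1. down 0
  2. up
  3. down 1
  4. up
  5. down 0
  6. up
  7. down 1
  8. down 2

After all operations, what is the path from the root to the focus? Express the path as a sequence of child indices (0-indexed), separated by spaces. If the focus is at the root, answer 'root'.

Step 1 (down 0): focus=S path=0 depth=1 children=['P', 'O'] left=[] right=['X'] parent=A
Step 2 (up): focus=A path=root depth=0 children=['S', 'X'] (at root)
Step 3 (down 1): focus=X path=1 depth=1 children=['M', 'L', 'C'] left=['S'] right=[] parent=A
Step 4 (up): focus=A path=root depth=0 children=['S', 'X'] (at root)
Step 5 (down 0): focus=S path=0 depth=1 children=['P', 'O'] left=[] right=['X'] parent=A
Step 6 (up): focus=A path=root depth=0 children=['S', 'X'] (at root)
Step 7 (down 1): focus=X path=1 depth=1 children=['M', 'L', 'C'] left=['S'] right=[] parent=A
Step 8 (down 2): focus=C path=1/2 depth=2 children=[] left=['M', 'L'] right=[] parent=X

Answer: 1 2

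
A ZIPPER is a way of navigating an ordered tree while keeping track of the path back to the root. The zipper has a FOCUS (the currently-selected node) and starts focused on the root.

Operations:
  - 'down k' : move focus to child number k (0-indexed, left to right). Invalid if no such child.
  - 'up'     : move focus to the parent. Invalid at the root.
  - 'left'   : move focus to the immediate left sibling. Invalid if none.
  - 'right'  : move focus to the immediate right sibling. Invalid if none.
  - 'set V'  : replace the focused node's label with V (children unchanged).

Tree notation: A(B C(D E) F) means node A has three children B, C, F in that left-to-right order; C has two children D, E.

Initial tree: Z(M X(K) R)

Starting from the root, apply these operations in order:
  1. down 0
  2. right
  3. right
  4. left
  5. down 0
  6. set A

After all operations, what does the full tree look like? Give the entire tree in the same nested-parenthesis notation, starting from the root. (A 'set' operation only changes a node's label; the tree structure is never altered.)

Answer: Z(M X(A) R)

Derivation:
Step 1 (down 0): focus=M path=0 depth=1 children=[] left=[] right=['X', 'R'] parent=Z
Step 2 (right): focus=X path=1 depth=1 children=['K'] left=['M'] right=['R'] parent=Z
Step 3 (right): focus=R path=2 depth=1 children=[] left=['M', 'X'] right=[] parent=Z
Step 4 (left): focus=X path=1 depth=1 children=['K'] left=['M'] right=['R'] parent=Z
Step 5 (down 0): focus=K path=1/0 depth=2 children=[] left=[] right=[] parent=X
Step 6 (set A): focus=A path=1/0 depth=2 children=[] left=[] right=[] parent=X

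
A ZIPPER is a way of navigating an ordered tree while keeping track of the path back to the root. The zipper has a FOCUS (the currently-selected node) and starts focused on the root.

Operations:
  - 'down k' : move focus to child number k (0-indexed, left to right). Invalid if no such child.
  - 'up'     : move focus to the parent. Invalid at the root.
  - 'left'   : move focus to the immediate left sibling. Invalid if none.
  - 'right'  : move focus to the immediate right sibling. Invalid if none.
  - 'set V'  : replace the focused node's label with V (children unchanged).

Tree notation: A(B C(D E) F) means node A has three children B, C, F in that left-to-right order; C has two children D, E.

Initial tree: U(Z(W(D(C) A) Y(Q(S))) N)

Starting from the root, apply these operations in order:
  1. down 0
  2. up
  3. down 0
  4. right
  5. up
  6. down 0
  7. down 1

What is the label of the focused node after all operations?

Step 1 (down 0): focus=Z path=0 depth=1 children=['W', 'Y'] left=[] right=['N'] parent=U
Step 2 (up): focus=U path=root depth=0 children=['Z', 'N'] (at root)
Step 3 (down 0): focus=Z path=0 depth=1 children=['W', 'Y'] left=[] right=['N'] parent=U
Step 4 (right): focus=N path=1 depth=1 children=[] left=['Z'] right=[] parent=U
Step 5 (up): focus=U path=root depth=0 children=['Z', 'N'] (at root)
Step 6 (down 0): focus=Z path=0 depth=1 children=['W', 'Y'] left=[] right=['N'] parent=U
Step 7 (down 1): focus=Y path=0/1 depth=2 children=['Q'] left=['W'] right=[] parent=Z

Answer: Y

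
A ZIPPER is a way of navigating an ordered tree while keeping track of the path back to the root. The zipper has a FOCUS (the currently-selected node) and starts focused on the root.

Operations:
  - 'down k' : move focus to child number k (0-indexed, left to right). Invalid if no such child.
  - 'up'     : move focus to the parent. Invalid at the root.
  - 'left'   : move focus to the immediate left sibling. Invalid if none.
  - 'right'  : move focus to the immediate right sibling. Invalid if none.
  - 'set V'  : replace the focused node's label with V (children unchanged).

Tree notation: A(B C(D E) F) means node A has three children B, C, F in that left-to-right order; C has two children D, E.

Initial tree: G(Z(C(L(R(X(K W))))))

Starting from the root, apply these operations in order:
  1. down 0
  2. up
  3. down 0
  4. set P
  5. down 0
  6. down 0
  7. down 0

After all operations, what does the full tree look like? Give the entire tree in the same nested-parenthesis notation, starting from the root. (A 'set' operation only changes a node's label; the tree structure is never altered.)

Answer: G(P(C(L(R(X(K W))))))

Derivation:
Step 1 (down 0): focus=Z path=0 depth=1 children=['C'] left=[] right=[] parent=G
Step 2 (up): focus=G path=root depth=0 children=['Z'] (at root)
Step 3 (down 0): focus=Z path=0 depth=1 children=['C'] left=[] right=[] parent=G
Step 4 (set P): focus=P path=0 depth=1 children=['C'] left=[] right=[] parent=G
Step 5 (down 0): focus=C path=0/0 depth=2 children=['L'] left=[] right=[] parent=P
Step 6 (down 0): focus=L path=0/0/0 depth=3 children=['R'] left=[] right=[] parent=C
Step 7 (down 0): focus=R path=0/0/0/0 depth=4 children=['X'] left=[] right=[] parent=L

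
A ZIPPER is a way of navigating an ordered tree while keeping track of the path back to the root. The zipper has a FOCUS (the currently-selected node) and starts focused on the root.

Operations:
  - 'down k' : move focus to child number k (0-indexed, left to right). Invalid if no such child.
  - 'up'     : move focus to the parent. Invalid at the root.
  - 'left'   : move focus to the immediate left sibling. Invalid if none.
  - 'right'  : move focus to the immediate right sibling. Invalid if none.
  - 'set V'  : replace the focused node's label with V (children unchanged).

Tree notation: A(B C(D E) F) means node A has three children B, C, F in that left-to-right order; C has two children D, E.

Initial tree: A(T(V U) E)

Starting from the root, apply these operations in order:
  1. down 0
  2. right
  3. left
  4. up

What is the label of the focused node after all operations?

Step 1 (down 0): focus=T path=0 depth=1 children=['V', 'U'] left=[] right=['E'] parent=A
Step 2 (right): focus=E path=1 depth=1 children=[] left=['T'] right=[] parent=A
Step 3 (left): focus=T path=0 depth=1 children=['V', 'U'] left=[] right=['E'] parent=A
Step 4 (up): focus=A path=root depth=0 children=['T', 'E'] (at root)

Answer: A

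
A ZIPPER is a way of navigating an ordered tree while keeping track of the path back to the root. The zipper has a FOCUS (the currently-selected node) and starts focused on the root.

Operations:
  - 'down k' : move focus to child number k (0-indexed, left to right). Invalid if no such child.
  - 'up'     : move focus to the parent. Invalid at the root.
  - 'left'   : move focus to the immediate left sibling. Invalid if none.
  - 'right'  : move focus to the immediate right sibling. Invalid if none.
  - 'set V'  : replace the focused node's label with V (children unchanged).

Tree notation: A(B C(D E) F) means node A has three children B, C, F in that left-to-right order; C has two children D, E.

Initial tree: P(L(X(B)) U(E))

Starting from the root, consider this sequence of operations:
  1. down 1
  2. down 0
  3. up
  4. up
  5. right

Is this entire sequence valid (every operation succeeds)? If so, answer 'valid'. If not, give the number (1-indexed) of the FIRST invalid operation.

Step 1 (down 1): focus=U path=1 depth=1 children=['E'] left=['L'] right=[] parent=P
Step 2 (down 0): focus=E path=1/0 depth=2 children=[] left=[] right=[] parent=U
Step 3 (up): focus=U path=1 depth=1 children=['E'] left=['L'] right=[] parent=P
Step 4 (up): focus=P path=root depth=0 children=['L', 'U'] (at root)
Step 5 (right): INVALID

Answer: 5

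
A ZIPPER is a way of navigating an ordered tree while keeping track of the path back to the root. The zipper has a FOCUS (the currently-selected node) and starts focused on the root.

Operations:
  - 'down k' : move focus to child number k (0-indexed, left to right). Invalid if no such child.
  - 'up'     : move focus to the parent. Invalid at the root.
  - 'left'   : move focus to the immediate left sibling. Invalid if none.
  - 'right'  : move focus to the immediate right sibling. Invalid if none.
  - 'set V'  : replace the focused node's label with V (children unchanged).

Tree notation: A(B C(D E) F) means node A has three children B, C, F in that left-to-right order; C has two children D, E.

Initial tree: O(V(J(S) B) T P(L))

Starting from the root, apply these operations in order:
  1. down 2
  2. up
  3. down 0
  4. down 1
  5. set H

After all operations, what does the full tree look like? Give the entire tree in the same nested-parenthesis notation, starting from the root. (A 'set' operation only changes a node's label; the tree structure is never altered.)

Answer: O(V(J(S) H) T P(L))

Derivation:
Step 1 (down 2): focus=P path=2 depth=1 children=['L'] left=['V', 'T'] right=[] parent=O
Step 2 (up): focus=O path=root depth=0 children=['V', 'T', 'P'] (at root)
Step 3 (down 0): focus=V path=0 depth=1 children=['J', 'B'] left=[] right=['T', 'P'] parent=O
Step 4 (down 1): focus=B path=0/1 depth=2 children=[] left=['J'] right=[] parent=V
Step 5 (set H): focus=H path=0/1 depth=2 children=[] left=['J'] right=[] parent=V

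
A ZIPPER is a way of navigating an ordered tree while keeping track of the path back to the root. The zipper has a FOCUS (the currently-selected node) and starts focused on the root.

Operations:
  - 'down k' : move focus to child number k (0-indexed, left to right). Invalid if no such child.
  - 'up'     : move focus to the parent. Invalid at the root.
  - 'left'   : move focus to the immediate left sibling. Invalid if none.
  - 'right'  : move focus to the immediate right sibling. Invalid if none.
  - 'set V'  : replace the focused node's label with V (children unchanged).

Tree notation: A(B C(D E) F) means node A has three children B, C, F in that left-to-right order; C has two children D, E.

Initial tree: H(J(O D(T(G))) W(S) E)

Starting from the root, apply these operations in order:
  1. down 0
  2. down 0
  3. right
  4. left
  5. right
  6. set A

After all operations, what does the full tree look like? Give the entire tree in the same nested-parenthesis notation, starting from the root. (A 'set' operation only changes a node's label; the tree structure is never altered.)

Step 1 (down 0): focus=J path=0 depth=1 children=['O', 'D'] left=[] right=['W', 'E'] parent=H
Step 2 (down 0): focus=O path=0/0 depth=2 children=[] left=[] right=['D'] parent=J
Step 3 (right): focus=D path=0/1 depth=2 children=['T'] left=['O'] right=[] parent=J
Step 4 (left): focus=O path=0/0 depth=2 children=[] left=[] right=['D'] parent=J
Step 5 (right): focus=D path=0/1 depth=2 children=['T'] left=['O'] right=[] parent=J
Step 6 (set A): focus=A path=0/1 depth=2 children=['T'] left=['O'] right=[] parent=J

Answer: H(J(O A(T(G))) W(S) E)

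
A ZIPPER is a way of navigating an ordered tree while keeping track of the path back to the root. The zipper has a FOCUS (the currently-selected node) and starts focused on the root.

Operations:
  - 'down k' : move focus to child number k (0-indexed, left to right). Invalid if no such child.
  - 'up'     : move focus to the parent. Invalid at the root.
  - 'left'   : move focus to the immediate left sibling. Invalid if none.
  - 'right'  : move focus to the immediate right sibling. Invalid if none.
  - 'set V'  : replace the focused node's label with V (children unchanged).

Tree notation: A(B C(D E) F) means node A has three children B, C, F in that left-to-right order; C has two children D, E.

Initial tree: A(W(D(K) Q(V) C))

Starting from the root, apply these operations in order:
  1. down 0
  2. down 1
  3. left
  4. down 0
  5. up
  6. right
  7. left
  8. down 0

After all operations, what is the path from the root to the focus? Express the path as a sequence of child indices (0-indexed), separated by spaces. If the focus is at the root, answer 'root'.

Step 1 (down 0): focus=W path=0 depth=1 children=['D', 'Q', 'C'] left=[] right=[] parent=A
Step 2 (down 1): focus=Q path=0/1 depth=2 children=['V'] left=['D'] right=['C'] parent=W
Step 3 (left): focus=D path=0/0 depth=2 children=['K'] left=[] right=['Q', 'C'] parent=W
Step 4 (down 0): focus=K path=0/0/0 depth=3 children=[] left=[] right=[] parent=D
Step 5 (up): focus=D path=0/0 depth=2 children=['K'] left=[] right=['Q', 'C'] parent=W
Step 6 (right): focus=Q path=0/1 depth=2 children=['V'] left=['D'] right=['C'] parent=W
Step 7 (left): focus=D path=0/0 depth=2 children=['K'] left=[] right=['Q', 'C'] parent=W
Step 8 (down 0): focus=K path=0/0/0 depth=3 children=[] left=[] right=[] parent=D

Answer: 0 0 0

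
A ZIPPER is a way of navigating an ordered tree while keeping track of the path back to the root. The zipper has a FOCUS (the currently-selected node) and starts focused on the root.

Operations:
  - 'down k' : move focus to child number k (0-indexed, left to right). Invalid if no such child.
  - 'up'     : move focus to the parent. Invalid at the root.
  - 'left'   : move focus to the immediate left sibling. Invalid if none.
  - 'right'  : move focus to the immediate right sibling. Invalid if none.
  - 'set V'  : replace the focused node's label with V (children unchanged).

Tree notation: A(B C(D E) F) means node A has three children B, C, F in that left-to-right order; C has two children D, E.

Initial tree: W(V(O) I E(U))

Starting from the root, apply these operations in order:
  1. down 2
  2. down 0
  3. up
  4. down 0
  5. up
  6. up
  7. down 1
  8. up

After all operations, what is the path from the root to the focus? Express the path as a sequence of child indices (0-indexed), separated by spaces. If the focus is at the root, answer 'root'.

Answer: root

Derivation:
Step 1 (down 2): focus=E path=2 depth=1 children=['U'] left=['V', 'I'] right=[] parent=W
Step 2 (down 0): focus=U path=2/0 depth=2 children=[] left=[] right=[] parent=E
Step 3 (up): focus=E path=2 depth=1 children=['U'] left=['V', 'I'] right=[] parent=W
Step 4 (down 0): focus=U path=2/0 depth=2 children=[] left=[] right=[] parent=E
Step 5 (up): focus=E path=2 depth=1 children=['U'] left=['V', 'I'] right=[] parent=W
Step 6 (up): focus=W path=root depth=0 children=['V', 'I', 'E'] (at root)
Step 7 (down 1): focus=I path=1 depth=1 children=[] left=['V'] right=['E'] parent=W
Step 8 (up): focus=W path=root depth=0 children=['V', 'I', 'E'] (at root)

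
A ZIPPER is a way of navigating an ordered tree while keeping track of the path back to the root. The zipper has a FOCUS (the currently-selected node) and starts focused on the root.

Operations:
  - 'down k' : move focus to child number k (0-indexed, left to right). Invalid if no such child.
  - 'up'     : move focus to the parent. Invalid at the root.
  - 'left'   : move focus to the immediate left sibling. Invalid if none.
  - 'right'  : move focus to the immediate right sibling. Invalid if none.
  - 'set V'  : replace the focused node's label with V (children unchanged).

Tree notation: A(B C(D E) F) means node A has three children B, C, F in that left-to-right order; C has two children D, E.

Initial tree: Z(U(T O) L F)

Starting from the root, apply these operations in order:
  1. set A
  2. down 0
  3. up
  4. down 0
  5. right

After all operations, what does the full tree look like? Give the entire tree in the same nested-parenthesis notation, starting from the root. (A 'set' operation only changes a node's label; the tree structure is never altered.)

Step 1 (set A): focus=A path=root depth=0 children=['U', 'L', 'F'] (at root)
Step 2 (down 0): focus=U path=0 depth=1 children=['T', 'O'] left=[] right=['L', 'F'] parent=A
Step 3 (up): focus=A path=root depth=0 children=['U', 'L', 'F'] (at root)
Step 4 (down 0): focus=U path=0 depth=1 children=['T', 'O'] left=[] right=['L', 'F'] parent=A
Step 5 (right): focus=L path=1 depth=1 children=[] left=['U'] right=['F'] parent=A

Answer: A(U(T O) L F)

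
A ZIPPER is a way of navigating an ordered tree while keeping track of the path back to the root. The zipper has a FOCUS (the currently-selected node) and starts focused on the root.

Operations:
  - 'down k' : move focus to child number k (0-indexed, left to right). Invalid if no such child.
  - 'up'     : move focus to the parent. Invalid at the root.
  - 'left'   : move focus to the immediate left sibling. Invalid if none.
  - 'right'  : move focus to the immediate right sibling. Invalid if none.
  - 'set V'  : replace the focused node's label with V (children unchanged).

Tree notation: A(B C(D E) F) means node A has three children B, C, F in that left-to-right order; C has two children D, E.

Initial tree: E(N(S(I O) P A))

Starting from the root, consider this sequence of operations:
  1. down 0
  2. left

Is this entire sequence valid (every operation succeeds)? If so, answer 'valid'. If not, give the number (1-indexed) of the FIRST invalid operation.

Step 1 (down 0): focus=N path=0 depth=1 children=['S', 'P', 'A'] left=[] right=[] parent=E
Step 2 (left): INVALID

Answer: 2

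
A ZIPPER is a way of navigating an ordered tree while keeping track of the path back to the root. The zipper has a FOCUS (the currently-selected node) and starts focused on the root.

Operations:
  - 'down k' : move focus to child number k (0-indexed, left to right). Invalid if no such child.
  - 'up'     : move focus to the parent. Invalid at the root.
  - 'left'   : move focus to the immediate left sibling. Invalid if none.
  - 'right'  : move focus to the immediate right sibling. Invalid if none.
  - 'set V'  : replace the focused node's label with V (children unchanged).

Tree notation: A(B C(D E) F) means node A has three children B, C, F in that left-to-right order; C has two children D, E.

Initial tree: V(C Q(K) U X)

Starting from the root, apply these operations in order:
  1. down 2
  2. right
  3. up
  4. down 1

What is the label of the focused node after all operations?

Step 1 (down 2): focus=U path=2 depth=1 children=[] left=['C', 'Q'] right=['X'] parent=V
Step 2 (right): focus=X path=3 depth=1 children=[] left=['C', 'Q', 'U'] right=[] parent=V
Step 3 (up): focus=V path=root depth=0 children=['C', 'Q', 'U', 'X'] (at root)
Step 4 (down 1): focus=Q path=1 depth=1 children=['K'] left=['C'] right=['U', 'X'] parent=V

Answer: Q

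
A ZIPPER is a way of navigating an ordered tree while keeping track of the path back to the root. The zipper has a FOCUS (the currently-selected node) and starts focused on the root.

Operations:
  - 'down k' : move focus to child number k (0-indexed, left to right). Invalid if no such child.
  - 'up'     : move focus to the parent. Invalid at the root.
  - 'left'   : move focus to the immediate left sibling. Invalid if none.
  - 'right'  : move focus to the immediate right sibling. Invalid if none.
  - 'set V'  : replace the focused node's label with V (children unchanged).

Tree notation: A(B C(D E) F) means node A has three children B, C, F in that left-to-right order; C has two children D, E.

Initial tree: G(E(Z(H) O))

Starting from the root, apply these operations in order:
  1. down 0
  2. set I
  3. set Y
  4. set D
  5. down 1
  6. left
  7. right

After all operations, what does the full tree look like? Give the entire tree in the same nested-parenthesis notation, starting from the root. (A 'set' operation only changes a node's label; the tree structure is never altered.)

Answer: G(D(Z(H) O))

Derivation:
Step 1 (down 0): focus=E path=0 depth=1 children=['Z', 'O'] left=[] right=[] parent=G
Step 2 (set I): focus=I path=0 depth=1 children=['Z', 'O'] left=[] right=[] parent=G
Step 3 (set Y): focus=Y path=0 depth=1 children=['Z', 'O'] left=[] right=[] parent=G
Step 4 (set D): focus=D path=0 depth=1 children=['Z', 'O'] left=[] right=[] parent=G
Step 5 (down 1): focus=O path=0/1 depth=2 children=[] left=['Z'] right=[] parent=D
Step 6 (left): focus=Z path=0/0 depth=2 children=['H'] left=[] right=['O'] parent=D
Step 7 (right): focus=O path=0/1 depth=2 children=[] left=['Z'] right=[] parent=D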